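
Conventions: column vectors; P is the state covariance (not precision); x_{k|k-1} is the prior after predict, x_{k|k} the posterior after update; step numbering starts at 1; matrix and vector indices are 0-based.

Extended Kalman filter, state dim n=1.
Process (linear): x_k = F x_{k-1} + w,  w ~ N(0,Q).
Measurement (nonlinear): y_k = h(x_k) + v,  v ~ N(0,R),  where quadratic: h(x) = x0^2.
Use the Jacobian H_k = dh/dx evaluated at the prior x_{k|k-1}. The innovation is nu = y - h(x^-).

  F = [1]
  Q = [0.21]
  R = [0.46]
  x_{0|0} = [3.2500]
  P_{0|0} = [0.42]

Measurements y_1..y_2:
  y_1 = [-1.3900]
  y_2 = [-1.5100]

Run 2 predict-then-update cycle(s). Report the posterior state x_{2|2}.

step 1: x^-=[3.2500]  P^-=[0.6300]  H_jac=[6.5000]  S=[27.0775]  K=[0.1512]  nu=[-11.9525]  x^+=[1.4424]  P^+=[0.0107]
step 2: x^-=[1.4424]  P^-=[0.2207]  H_jac=[2.8848]  S=[2.2967]  K=[0.2772]  nu=[-3.5905]  x^+=[0.4470]  P^+=[0.0442]

x_post = [0.4470]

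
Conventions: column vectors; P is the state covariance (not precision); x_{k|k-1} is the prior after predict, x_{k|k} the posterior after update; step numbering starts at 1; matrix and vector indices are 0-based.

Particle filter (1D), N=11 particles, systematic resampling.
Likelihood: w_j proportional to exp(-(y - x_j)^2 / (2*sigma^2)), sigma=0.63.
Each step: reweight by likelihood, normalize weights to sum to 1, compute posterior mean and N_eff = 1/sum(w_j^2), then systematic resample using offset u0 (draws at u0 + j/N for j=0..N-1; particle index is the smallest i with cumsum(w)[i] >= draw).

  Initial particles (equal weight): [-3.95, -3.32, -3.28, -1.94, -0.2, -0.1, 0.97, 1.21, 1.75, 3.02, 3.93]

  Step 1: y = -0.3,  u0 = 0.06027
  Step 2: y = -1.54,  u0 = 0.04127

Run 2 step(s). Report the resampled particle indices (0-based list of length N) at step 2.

step 1: w=[0.0000, 0.0000, 0.0000, 0.0156, 0.4562, 0.4392, 0.0606, 0.0261, 0.0023, 0.0000, 0.0000]  mean=-0.0710  Neff=2.4655  idx=[4, 4, 4, 4, 4, 5, 5, 5, 5, 5, 6]
step 2: w=[0.1173, 0.1173, 0.1173, 0.1173, 0.1173, 0.0826, 0.0826, 0.0826, 0.0826, 0.0826, 0.0004]  mean=-0.1582  Neff=9.7161  idx=[0, 1, 1, 2, 3, 4, 5, 6, 7, 8, 9]

resampled_idx = [0, 1, 1, 2, 3, 4, 5, 6, 7, 8, 9]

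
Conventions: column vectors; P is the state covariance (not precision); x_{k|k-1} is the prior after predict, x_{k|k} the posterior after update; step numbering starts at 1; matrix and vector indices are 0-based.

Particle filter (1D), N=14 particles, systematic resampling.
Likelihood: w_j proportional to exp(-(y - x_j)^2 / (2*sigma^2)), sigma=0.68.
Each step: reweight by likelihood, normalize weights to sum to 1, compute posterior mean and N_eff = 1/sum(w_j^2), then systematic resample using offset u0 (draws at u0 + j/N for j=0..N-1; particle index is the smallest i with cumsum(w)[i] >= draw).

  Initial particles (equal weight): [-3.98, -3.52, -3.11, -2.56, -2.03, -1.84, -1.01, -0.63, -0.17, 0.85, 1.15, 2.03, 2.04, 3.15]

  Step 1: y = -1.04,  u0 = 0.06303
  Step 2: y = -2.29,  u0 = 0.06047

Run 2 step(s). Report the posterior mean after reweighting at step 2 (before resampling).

step 1: w=[0.0000, 0.0004, 0.0030, 0.0254, 0.1069, 0.1544, 0.3082, 0.2573, 0.1361, 0.0065, 0.0017, 0.0000, 0.0000, 0.0000]  mean=-1.0660  Neff=4.6360  idx=[4, 4, 5, 5, 6, 6, 6, 6, 7, 7, 7, 7, 8, 8]
step 2: w=[0.2130, 0.2130, 0.1841, 0.1841, 0.0390, 0.0390, 0.0390, 0.0390, 0.0116, 0.0116, 0.0116, 0.0116, 0.0018, 0.0018]  mean=-1.7293  Neff=6.0577  idx=[0, 0, 0, 1, 1, 1, 2, 2, 3, 3, 3, 5, 7, 11]

post_mean = -1.7293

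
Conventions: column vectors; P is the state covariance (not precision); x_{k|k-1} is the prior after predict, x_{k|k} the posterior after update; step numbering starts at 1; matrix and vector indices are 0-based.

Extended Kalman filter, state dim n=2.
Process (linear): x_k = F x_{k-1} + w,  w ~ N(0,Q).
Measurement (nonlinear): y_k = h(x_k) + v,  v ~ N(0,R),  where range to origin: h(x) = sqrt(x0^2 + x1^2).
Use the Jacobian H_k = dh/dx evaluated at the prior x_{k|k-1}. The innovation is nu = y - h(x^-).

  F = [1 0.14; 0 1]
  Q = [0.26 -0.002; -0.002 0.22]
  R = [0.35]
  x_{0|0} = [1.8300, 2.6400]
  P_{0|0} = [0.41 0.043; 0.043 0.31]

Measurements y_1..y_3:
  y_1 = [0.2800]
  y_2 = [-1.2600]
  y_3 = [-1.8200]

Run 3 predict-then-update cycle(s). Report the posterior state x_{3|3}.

x_post = [1.1404, 0.1384]

step 1: x^-=[2.1996, 2.6400]  P^-=[0.6881 0.0844; 0.0844 0.5300]  H_jac=[0.6401 0.7683]  S=[1.0278]  K=[0.4916; 0.4487]  nu=[-3.1563]  x^+=[0.6478, 1.2237]  P^+=[0.4397 -0.1424; -0.1424 0.3230]
step 2: x^-=[0.8191, 1.2237]  P^-=[0.6662 -0.0991; -0.0991 0.5430]  H_jac=[0.5563 0.8310]  S=[0.8395]  K=[0.3433; 0.4719]  nu=[-2.7325]  x^+=[-0.1189, -0.0657]  P^+=[0.5672 -0.2351; -0.2351 0.3561]
step 3: x^-=[-0.1281, -0.0657]  P^-=[0.7684 -0.1873; -0.1873 0.5761]  H_jac=[-0.8898 -0.4563]  S=[0.9263]  K=[-0.6459; -0.1039]  nu=[-1.9640]  x^+=[1.1404, 0.1384]  P^+=[0.3819 -0.2494; -0.2494 0.5661]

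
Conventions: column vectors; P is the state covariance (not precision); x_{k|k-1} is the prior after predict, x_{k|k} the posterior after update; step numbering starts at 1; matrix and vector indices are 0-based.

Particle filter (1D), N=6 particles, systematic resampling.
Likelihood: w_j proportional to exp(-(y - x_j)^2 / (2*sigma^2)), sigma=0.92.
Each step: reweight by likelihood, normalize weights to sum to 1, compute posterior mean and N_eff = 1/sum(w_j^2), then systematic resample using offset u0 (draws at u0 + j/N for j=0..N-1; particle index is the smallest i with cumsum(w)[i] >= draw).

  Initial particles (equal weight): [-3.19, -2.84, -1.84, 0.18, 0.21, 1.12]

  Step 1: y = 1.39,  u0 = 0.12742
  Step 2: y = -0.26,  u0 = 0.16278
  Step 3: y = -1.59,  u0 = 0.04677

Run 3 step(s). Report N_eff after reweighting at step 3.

N_eff = 4.3362

step 1: w=[0.0000, 0.0000, 0.0012, 0.2313, 0.2413, 0.5262]  mean=0.6795  Neff=2.5733  idx=[3, 4, 4, 5, 5, 5]
step 2: w=[0.2463, 0.2424, 0.2424, 0.0897, 0.0897, 0.0897]  mean=0.4474  Neff=4.9440  idx=[0, 1, 2, 2, 4, 5]
step 3: w=[0.2511, 0.2357, 0.2357, 0.2357, 0.0209, 0.0209]  mean=0.2404  Neff=4.3362  idx=[0, 0, 1, 2, 2, 3]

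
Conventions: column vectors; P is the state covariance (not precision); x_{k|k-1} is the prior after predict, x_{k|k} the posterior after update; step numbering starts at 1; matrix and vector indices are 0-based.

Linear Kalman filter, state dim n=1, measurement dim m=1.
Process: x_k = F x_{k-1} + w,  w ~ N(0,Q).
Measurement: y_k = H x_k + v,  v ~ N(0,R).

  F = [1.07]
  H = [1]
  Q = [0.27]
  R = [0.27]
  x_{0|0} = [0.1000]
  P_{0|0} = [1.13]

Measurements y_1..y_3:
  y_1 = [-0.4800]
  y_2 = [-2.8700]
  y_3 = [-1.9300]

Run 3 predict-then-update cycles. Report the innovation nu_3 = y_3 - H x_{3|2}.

innov = [0.2605]

step 1: x^-=[0.1070]  P^-=[1.5637]  S=[1.8337]  K=[0.8528]  nu=[-0.5870]  x^+=[-0.3936]  P^+=[0.2302]
step 2: x^-=[-0.4211]  P^-=[0.5336]  S=[0.8036]  K=[0.6640]  nu=[-2.4489]  x^+=[-2.0472]  P^+=[0.1793]
step 3: x^-=[-2.1905]  P^-=[0.4753]  S=[0.7453]  K=[0.6377]  nu=[0.2605]  x^+=[-2.0244]  P^+=[0.1722]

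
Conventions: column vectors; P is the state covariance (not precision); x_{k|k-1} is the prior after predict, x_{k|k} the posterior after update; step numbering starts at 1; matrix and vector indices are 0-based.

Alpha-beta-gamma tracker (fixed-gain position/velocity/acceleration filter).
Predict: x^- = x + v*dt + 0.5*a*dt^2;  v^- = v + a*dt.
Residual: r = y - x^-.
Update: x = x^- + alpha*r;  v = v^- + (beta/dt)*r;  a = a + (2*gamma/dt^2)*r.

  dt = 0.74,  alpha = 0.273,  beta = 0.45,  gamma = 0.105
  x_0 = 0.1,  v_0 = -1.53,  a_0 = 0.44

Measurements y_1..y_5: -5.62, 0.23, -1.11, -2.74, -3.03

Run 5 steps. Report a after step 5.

a_post = 0.8341

step 1: x_pred=-0.9117  r=-4.7083  x^+=-2.1971  v^+=-4.0675  a^+=-1.3656
step 2: x_pred=-5.5810  r=5.8110  x^+=-3.9946  v^+=-1.5444  a^+=0.8629
step 3: x_pred=-4.9012  r=3.7912  x^+=-3.8662  v^+=1.3996  a^+=2.3167
step 4: x_pred=-2.1962  r=-0.5438  x^+=-2.3446  v^+=2.7833  a^+=2.1082
step 5: x_pred=0.2922  r=-3.3222  x^+=-0.6148  v^+=2.3231  a^+=0.8341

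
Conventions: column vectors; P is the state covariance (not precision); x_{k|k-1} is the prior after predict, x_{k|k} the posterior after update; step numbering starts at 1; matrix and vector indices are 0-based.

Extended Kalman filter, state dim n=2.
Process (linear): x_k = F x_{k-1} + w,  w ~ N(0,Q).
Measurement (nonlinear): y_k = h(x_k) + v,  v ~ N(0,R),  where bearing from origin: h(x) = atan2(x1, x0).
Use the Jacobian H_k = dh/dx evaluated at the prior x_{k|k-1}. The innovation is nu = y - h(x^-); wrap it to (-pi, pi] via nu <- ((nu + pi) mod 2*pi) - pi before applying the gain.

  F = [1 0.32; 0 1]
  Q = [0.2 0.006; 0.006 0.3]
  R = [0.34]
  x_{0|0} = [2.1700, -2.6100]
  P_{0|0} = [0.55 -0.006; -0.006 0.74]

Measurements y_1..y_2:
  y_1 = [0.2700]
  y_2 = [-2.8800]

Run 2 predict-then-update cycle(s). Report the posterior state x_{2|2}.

x_post = [0.1478, -3.4150]

step 1: x^-=[1.3348, -2.6100]  P^-=[0.8219 0.2368; 0.2368 1.0400]  H_jac=[0.3037 0.1553]  S=[0.4632]  K=[0.6183; 0.5040]  nu=[1.3681]  x^+=[2.1806, -1.9206]  P^+=[0.6449 0.0925; 0.0925 0.9224]
step 2: x^-=[1.5660, -1.9206]  P^-=[0.9985 0.3936; 0.3936 1.2224]  H_jac=[0.3127 0.2550]  S=[0.5799]  K=[0.7115; 0.7498]  nu=[-1.9933]  x^+=[0.1478, -3.4150]  P^+=[0.7049 0.0842; 0.0842 0.8963]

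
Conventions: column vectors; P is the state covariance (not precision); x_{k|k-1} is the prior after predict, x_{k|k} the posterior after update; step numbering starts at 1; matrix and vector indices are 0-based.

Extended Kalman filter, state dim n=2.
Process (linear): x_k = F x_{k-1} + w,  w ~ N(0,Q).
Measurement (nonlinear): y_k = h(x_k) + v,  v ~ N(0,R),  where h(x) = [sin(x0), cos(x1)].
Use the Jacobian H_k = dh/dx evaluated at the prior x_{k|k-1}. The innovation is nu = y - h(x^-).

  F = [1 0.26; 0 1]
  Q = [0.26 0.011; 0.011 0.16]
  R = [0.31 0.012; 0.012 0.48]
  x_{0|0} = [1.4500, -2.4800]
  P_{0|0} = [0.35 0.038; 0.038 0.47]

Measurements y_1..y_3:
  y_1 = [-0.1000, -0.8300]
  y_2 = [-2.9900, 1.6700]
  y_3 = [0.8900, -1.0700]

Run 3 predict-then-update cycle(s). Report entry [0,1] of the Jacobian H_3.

H_jac[0,1] = 0.0000

step 1: x^-=[0.8052, -2.4800]  P^-=[0.6615 0.1712; 0.1712 0.6300]  H_jac=[0.6930 0.0000; 0.0000 0.6144]  S=[0.6277 0.0849; 0.0849 0.7178]  K=[0.7221 0.0611; 0.1180 0.5253]  nu=[-0.8210, -0.0410]  x^+=[0.2099, -2.5984]  P^+=[0.3241 0.0619; 0.0619 0.4127]
step 2: x^-=[-0.4657, -2.5984]  P^-=[0.6442 0.1802; 0.1802 0.5727]  H_jac=[0.8935 0.0000; 0.0000 0.5169]  S=[0.8243 0.0952; 0.0952 0.6330]  K=[0.6933 0.0428; 0.1438 0.4460]  nu=[-2.5410, 2.5261]  x^+=[-2.1192, -1.8371]  P^+=[0.2411 0.0559; 0.0559 0.4175]
step 3: x^-=[-2.5968, -1.8371]  P^-=[0.5584 0.1754; 0.1754 0.5775]  H_jac=[-0.8552 0.0000; 0.0000 0.9648]  S=[0.7184 -0.1327; -0.1327 1.0175]  K=[-0.6497 0.0816; -0.1103 0.5332]  nu=[1.4082, -0.8068]  x^+=[-3.5775, -2.4226]  P^+=[0.2343 0.0325; 0.0325 0.2639]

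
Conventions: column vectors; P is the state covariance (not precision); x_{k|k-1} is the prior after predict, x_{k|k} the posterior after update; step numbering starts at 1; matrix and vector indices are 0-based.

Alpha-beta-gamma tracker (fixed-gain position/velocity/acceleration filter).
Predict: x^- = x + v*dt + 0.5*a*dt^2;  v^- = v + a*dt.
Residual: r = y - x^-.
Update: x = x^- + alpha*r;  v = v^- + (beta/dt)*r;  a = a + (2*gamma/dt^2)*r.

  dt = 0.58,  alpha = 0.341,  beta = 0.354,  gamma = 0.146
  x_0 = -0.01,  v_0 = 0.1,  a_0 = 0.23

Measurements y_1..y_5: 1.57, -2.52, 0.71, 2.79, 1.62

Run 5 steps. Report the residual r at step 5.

step 1: x_pred=0.0867  r=1.4833  x^+=0.5925  v^+=1.1387  a^+=1.5175
step 2: x_pred=1.5082  r=-4.0282  x^+=0.1346  v^+=-0.4397  a^+=-1.9790
step 3: x_pred=-0.4533  r=1.1633  x^+=-0.0566  v^+=-0.8775  a^+=-0.9692
step 4: x_pred=-0.7286  r=3.5186  x^+=0.4712  v^+=0.7079  a^+=2.0849
step 5: x_pred=1.2325  r=0.3875  x^+=1.3646  v^+=2.1537  a^+=2.4213

resid = 0.3875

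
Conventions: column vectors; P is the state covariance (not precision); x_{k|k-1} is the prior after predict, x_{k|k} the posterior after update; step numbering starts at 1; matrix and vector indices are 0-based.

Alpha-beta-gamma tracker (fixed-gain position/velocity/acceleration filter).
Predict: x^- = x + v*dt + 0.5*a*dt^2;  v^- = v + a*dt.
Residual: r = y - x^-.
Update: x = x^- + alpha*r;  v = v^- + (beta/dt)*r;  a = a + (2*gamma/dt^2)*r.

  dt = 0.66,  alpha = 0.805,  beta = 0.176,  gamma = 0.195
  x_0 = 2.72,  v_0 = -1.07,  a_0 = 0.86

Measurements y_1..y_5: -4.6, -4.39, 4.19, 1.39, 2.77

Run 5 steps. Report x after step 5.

x_post = 2.9942

step 1: x_pred=2.2011  r=-6.8011  x^+=-3.2738  v^+=-2.3160  a^+=-5.2291
step 2: x_pred=-5.9413  r=1.5513  x^+=-4.6925  v^+=-5.3536  a^+=-3.8403
step 3: x_pred=-9.0623  r=13.2523  x^+=1.6058  v^+=-4.3542  a^+=8.0247
step 4: x_pred=0.4798  r=0.9102  x^+=1.2125  v^+=1.1848  a^+=8.8396
step 5: x_pred=3.9198  r=-1.1498  x^+=2.9942  v^+=6.7124  a^+=7.8102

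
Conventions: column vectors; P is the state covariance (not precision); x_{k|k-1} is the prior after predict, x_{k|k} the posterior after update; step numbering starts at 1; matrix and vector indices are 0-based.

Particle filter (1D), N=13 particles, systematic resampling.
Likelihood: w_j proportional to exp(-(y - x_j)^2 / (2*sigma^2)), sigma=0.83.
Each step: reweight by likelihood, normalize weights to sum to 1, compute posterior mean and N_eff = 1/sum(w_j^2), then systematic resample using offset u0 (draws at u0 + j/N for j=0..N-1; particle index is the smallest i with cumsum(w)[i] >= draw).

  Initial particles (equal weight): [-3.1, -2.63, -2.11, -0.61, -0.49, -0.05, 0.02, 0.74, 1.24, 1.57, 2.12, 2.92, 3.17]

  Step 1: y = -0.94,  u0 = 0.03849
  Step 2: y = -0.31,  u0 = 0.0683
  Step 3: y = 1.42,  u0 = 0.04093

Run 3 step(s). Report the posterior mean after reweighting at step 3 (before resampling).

post_mean = 0.1176

step 1: w=[0.0095, 0.0353, 0.1039, 0.2592, 0.2422, 0.1579, 0.1437, 0.0362, 0.0089, 0.0029, 0.0003, 0.0000, 0.0000]  mean=-0.5802  Neff=5.4064  idx=[1, 2, 3, 3, 3, 4, 4, 4, 5, 5, 5, 6, 7]
step 2: w=[0.0020, 0.0094, 0.0929, 0.0929, 0.0929, 0.0968, 0.0968, 0.0968, 0.0944, 0.0944, 0.0944, 0.0916, 0.0445]  mean=-0.3169  Neff=10.9616  idx=[2, 3, 4, 5, 5, 6, 7, 8, 9, 9, 10, 11, 12]
step 3: w=[0.0226, 0.0226, 0.0226, 0.0318, 0.0318, 0.0318, 0.0318, 0.0937, 0.0937, 0.0937, 0.0937, 0.1084, 0.3215]  mean=0.1176  Neff=6.4162  idx=[1, 4, 6, 7, 8, 9, 10, 11, 11, 12, 12, 12, 12]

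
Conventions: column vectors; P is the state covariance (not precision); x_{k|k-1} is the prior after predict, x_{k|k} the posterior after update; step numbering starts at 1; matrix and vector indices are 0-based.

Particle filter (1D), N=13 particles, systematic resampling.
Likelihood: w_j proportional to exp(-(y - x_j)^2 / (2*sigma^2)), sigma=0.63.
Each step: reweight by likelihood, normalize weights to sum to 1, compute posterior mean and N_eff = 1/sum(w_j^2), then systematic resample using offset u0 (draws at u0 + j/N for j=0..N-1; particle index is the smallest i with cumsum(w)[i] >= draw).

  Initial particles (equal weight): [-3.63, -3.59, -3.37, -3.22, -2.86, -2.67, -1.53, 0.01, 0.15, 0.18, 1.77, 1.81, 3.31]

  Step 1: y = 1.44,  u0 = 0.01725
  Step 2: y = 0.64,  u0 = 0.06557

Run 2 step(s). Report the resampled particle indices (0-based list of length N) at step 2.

step 1: w=[0.0000, 0.0000, 0.0000, 0.0000, 0.0000, 0.0000, 0.0000, 0.0369, 0.0597, 0.0657, 0.4232, 0.4086, 0.0059]  mean=1.5293  Neff=2.8145  idx=[7, 8, 10, 10, 10, 10, 10, 10, 11, 11, 11, 11, 11]
step 2: w=[0.1764, 0.2150, 0.0582, 0.0582, 0.0582, 0.0582, 0.0582, 0.0582, 0.0519, 0.0519, 0.0519, 0.0519, 0.0519]  mean=1.1216  Neff=8.9995  idx=[0, 0, 1, 1, 1, 3, 4, 5, 6, 8, 9, 11, 12]

resampled_idx = [0, 0, 1, 1, 1, 3, 4, 5, 6, 8, 9, 11, 12]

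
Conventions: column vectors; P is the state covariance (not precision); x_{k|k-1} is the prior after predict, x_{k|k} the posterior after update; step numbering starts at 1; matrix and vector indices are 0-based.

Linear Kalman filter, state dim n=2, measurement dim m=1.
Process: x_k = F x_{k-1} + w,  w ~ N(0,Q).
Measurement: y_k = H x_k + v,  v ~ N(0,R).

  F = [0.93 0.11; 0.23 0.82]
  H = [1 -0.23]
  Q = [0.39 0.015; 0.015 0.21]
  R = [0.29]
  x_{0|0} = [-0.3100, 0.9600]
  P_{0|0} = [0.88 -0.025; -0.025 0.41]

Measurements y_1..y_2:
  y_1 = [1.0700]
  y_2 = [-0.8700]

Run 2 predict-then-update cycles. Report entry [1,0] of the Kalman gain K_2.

K[1,0] = 0.0975

step 1: x^-=[-0.1827, 0.7159]  P^-=[1.1510 0.2205; 0.2205 0.5228]  S=[1.3672]  K=[0.8048; 0.0733]  nu=[1.4174]  x^+=[0.9579, 0.8199]  P^+=[0.2655 0.1398; 0.1398 0.5155]
step 2: x^-=[0.9811, 0.8926]  P^-=[0.6545 0.2285; 0.2285 0.6234]  S=[0.8724]  K=[0.6900; 0.0975]  nu=[-1.6458]  x^+=[-0.1545, 0.7321]  P^+=[0.2391 0.1698; 0.1698 0.6151]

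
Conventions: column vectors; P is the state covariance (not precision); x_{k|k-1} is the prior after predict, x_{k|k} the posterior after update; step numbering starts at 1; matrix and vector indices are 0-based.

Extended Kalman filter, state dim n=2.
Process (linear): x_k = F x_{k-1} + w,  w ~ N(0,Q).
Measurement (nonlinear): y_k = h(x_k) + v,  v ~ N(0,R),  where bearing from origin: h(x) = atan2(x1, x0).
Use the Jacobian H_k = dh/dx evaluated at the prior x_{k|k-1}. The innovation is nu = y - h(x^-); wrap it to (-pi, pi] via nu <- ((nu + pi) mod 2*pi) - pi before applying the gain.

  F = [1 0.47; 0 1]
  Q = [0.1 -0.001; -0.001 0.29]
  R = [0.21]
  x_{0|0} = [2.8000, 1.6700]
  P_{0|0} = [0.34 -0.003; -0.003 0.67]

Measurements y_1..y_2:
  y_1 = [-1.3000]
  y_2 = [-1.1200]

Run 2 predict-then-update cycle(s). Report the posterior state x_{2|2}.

step 1: x^-=[3.5849, 1.6700]  P^-=[0.5852 0.3109; 0.3109 0.9600]  H_jac=[-0.1068 0.2292]  S=[0.2519]  K=[0.0348; 0.7418]  nu=[-1.7360]  x^+=[3.5244, 0.3823]  P^+=[0.5849 0.3044; 0.3044 0.8214]
step 2: x^-=[3.7041, 0.3823]  P^-=[1.1525 0.6894; 0.6894 1.1114]  H_jac=[-0.0276 0.2671]  S=[0.2800]  K=[0.5442; 0.9923]  nu=[-1.2229]  x^+=[3.0386, -0.8311]  P^+=[1.0695 0.5382; 0.5382 0.8357]

x_post = [3.0386, -0.8311]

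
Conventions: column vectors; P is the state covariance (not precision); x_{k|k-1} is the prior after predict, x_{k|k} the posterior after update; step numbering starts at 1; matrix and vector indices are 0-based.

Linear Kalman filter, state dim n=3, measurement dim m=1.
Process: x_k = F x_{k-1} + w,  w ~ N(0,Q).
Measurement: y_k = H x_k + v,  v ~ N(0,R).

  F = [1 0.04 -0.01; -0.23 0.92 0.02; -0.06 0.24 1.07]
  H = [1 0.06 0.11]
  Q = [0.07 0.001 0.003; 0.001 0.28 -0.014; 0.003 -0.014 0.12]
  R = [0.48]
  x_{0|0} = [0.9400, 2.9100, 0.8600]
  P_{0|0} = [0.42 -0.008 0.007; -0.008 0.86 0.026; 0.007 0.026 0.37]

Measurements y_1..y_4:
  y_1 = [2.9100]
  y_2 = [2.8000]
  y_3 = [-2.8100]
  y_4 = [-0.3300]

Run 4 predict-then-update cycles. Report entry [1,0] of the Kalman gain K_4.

step 1: x^-=[1.0478, 2.4782, 1.5622]  P^-=[0.4906 -0.0714 -0.0113; -0.0714 1.0345 0.2145; -0.0113 0.2145 0.6073]  S=[0.9735]  K=[0.4983; 0.0147; 0.0703]  nu=[1.5417]  x^+=[1.8160, 2.5008, 1.6706]  P^+=[0.2489 -0.0785 -0.0454; -0.0785 1.0343 0.2135; -0.0454 0.2135 0.6025]
step 2: x^-=[1.8994, 1.9165, 2.2787]  P^-=[0.3151 -0.0926 -0.0670; -0.0926 1.2104 0.4618; -0.0670 0.4618 0.9880]  S=[0.7916]  K=[0.3817; 0.0389; 0.0876]  nu=[0.5350]  x^+=[2.1035, 1.9373, 2.3256]  P^+=[0.1997 -0.1044 -0.0935; -0.1044 1.2092 0.4591; -0.0935 0.4591 0.9820]
step 3: x^-=[2.1578, 1.3450, 2.8271]  P^-=[0.2649 -0.1016 -0.1142; -0.1016 1.3763 0.7655; -0.1142 0.7655 1.5654]  S=[0.7416]  K=[0.3321; 0.0878; 0.1401]  nu=[-5.3595]  x^+=[0.3780, 0.8742, 2.0764]  P^+=[0.1832 -0.1233 -0.1487; -0.1233 1.3706 0.7564; -0.1487 0.7564 1.5508]
step 4: x^-=[0.3922, 0.7588, 2.4088]  P^-=[0.2480 -0.1129 -0.1694; -0.1129 1.5317 1.1229; -0.1694 1.1229 2.3863]  S=[0.7264]  K=[0.3064; 0.1411; 0.2209]  nu=[-1.0327]  x^+=[0.0758, 0.6131, 2.1807]  P^+=[0.1798 -0.1443 -0.2186; -0.1443 1.5173 1.1003; -0.2186 1.1003 2.3508]

K[1,0] = 0.1411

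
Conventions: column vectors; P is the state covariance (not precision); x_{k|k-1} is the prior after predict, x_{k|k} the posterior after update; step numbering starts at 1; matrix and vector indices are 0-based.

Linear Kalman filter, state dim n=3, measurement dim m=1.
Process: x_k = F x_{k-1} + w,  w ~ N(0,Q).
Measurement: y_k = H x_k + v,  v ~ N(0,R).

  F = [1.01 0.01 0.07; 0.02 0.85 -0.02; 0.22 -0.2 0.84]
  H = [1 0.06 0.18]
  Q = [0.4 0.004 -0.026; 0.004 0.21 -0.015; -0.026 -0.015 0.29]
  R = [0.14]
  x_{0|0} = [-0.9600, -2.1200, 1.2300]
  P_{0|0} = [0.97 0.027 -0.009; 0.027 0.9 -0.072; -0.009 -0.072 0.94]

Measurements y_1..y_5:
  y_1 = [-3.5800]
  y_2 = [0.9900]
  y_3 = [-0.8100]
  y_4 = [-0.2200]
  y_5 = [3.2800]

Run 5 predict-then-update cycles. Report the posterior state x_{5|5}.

x_post = [2.3196, -1.3323, 1.7098]

step 1: x^-=[-0.9047, -1.8458, 1.2460]  P^-=[1.3934 0.0490 0.2302; 0.0490 0.8644 -0.2264; 0.2302 -0.2264 1.0547]  S=[1.6545]  K=[0.8690; 0.0363; 0.2457]  nu=[-2.7888]  x^+=[-3.3281, -1.9471, 0.5608]  P^+=[0.1440 -0.0032 -0.1230; -0.0032 0.8622 -0.2412; -0.1230 -0.2412 0.9548]
step 2: x^-=[-3.3416, -1.7329, 0.1283]  P^-=[0.5339 -0.0019 -0.0438; -0.0019 0.8416 -0.3523; -0.0438 -0.3523 1.0410]  S=[0.6870]  K=[0.7654; -0.0215; 0.1782]  nu=[4.4125]  x^+=[0.0358, -1.8278, 0.9146]  P^+=[0.1314 0.0094 -0.1375; 0.0094 0.8413 -0.3496; -0.1375 -0.3496 1.0192]
step 3: x^-=[0.0819, -1.5712, 1.1417]  P^-=[0.5193 0.0023 -0.0573; 0.0023 0.8306 -0.4256; -0.0573 -0.4256 1.1150]  S=[0.6689]  K=[0.7612; -0.0365; 0.1762]  nu=[-1.0032]  x^+=[-0.6816, -1.5345, 0.9649]  P^+=[0.1318 0.0209 -0.1470; 0.0209 0.8297 -0.4213; -0.1470 -0.4213 1.0942]
step 4: x^-=[-0.6363, -1.3373, 0.9675]  P^-=[0.5189 0.0079 -0.0629; 0.0079 0.8251 -0.4743; -0.0629 -0.4743 1.1870]  S=[0.6684]  K=[0.7601; -0.0418; 0.1830]  nu=[0.3224]  x^+=[-0.3912, -1.3508, 1.0265]  P^+=[0.1327 0.0292 -0.1559; 0.0292 0.8239 -0.4692; -0.1559 -0.4692 1.1646]
step 5: x^-=[-0.3368, -1.1765, 1.0463]  P^-=[0.5191 0.0122 -0.0675; 0.0122 0.8229 -0.5075; -0.0675 -0.5075 1.2486]  S=[0.6687]  K=[0.7592; -0.0445; 0.1896]  nu=[3.4991]  x^+=[2.3196, -1.3323, 1.7098]  P^+=[0.1337 0.0348 -0.1638; 0.0348 0.8215 -0.5019; -0.1638 -0.5019 1.2246]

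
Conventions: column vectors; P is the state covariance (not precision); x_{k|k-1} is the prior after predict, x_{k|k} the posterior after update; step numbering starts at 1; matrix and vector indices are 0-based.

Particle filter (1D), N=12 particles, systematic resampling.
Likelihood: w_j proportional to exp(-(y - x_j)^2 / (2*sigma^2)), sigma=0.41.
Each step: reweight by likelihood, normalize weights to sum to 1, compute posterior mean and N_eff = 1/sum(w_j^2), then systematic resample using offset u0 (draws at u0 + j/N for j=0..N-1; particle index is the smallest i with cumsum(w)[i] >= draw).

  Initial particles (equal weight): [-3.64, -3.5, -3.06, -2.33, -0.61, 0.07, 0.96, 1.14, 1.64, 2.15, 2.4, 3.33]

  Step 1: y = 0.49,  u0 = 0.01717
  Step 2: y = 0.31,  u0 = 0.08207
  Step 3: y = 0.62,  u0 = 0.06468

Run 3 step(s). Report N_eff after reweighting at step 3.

step 1: w=[0.0000, 0.0000, 0.0000, 0.0000, 0.0190, 0.4104, 0.3595, 0.1974, 0.0136, 0.0002, 0.0000, 0.0000]  mean=0.6100  Neff=2.9660  idx=[4, 5, 5, 5, 5, 6, 6, 6, 6, 6, 7, 7]
step 2: w=[0.0157, 0.1642, 0.1642, 0.1642, 0.1642, 0.0555, 0.0555, 0.0555, 0.0555, 0.0555, 0.0251, 0.0251]  mean=0.3598  Neff=8.0179  idx=[1, 1, 2, 2, 3, 3, 4, 4, 6, 7, 9, 11]
step 3: w=[0.0698, 0.0698, 0.0698, 0.0698, 0.0698, 0.0698, 0.0698, 0.0698, 0.1217, 0.1217, 0.1217, 0.0768]  mean=0.4770  Neff=11.2040  idx=[0, 2, 3, 4, 5, 6, 8, 8, 9, 10, 10, 11]

N_eff = 11.2040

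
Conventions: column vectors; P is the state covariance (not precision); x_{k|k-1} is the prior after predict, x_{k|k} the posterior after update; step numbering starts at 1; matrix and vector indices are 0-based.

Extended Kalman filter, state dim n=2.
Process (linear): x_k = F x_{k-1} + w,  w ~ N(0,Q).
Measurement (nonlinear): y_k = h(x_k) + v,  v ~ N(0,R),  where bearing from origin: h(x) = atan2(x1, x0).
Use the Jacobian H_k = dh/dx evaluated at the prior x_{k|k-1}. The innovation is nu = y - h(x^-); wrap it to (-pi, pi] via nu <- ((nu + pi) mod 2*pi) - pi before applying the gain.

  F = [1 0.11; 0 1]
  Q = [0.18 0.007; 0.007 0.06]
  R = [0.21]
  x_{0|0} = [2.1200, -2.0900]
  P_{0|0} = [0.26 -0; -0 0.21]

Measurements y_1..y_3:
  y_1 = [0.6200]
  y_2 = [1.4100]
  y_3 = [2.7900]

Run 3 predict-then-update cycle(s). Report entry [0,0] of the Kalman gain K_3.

step 1: x^-=[1.8901, -2.0900]  P^-=[0.4425 0.0301; 0.0301 0.2700]  H_jac=[0.2632 0.2380]  S=[0.2597]  K=[0.4761; 0.2779]  nu=[1.4556]  x^+=[2.5830, -1.6854]  P^+=[0.3837 -0.0043; -0.0043 0.2499]
step 2: x^-=[2.3976, -1.6854]  P^-=[0.5658 0.0302; 0.0302 0.3099]  H_jac=[0.1962 0.2791]  S=[0.2592]  K=[0.4608; 0.3566]  nu=[2.0227]  x^+=[3.3296, -0.9641]  P^+=[0.5107 -0.0124; -0.0124 0.2770]
step 3: x^-=[3.2236, -0.9641]  P^-=[0.6914 0.0251; 0.0251 0.3370]  H_jac=[0.0852 0.2847]  S=[0.2436]  K=[0.2711; 0.4027]  nu=[3.0806]  x^+=[4.0587, 0.2765]  P^+=[0.6735 -0.0015; -0.0015 0.2975]

K[0,0] = 0.2711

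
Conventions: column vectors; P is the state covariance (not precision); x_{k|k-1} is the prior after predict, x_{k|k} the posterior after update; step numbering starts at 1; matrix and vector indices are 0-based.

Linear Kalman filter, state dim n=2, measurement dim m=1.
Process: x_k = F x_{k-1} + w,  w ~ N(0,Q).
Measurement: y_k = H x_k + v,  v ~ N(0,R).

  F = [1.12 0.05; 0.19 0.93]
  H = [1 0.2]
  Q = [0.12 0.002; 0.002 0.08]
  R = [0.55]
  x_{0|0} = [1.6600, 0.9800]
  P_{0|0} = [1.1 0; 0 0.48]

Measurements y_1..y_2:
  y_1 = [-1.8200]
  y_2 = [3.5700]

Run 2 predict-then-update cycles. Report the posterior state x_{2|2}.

step 1: x^-=[1.9082, 1.2268]  P^-=[1.5010 0.2584; 0.2584 0.5349]  S=[2.1758]  K=[0.7136; 0.1679]  nu=[-3.9736]  x^+=[-0.9275, 0.5595]  P^+=[0.3930 -0.0023; -0.0023 0.4735]
step 2: x^-=[-1.0108, 0.3442]  P^-=[0.6139 0.1052; 0.1052 0.5029]  S=[1.2260]  K=[0.5178; 0.1678]  nu=[4.5120]  x^+=[1.3257, 1.1014]  P^+=[0.2851 -0.0014; -0.0014 0.4684]

x_post = [1.3257, 1.1014]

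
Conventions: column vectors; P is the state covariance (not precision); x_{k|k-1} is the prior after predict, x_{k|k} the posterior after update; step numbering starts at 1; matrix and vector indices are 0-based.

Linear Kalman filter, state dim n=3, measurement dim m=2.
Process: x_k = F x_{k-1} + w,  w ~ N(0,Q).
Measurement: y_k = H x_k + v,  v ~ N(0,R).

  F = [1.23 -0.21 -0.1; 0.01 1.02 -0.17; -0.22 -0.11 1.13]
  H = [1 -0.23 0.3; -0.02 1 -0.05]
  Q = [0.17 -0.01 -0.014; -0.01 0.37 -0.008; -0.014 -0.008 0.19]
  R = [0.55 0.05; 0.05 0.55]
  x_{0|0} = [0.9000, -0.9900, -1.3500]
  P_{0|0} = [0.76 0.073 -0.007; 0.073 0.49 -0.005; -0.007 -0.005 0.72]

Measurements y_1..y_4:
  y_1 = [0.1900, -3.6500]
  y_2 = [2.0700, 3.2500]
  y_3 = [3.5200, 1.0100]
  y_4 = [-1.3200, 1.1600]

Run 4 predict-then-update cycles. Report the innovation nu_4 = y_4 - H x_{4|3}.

innov = [-4.5450, -0.7437]

step 1: x^-=[1.4499, -0.7713, -1.6146]  P^-=[1.3124 -0.0001 -0.3050; -0.0001 0.9039 -0.2256; -0.3050 -0.2256 1.1603]  S=[1.8629 -0.2549; -0.2549 1.4793]  K=[0.6702 0.1079; -0.0649 0.6075; 0.0260 -0.1831]  nu=[-0.9529, -2.9304]  x^+=[0.4949, -2.4897, -1.1027]  P^+=[0.4954 0.0859 -0.3387; 0.0859 0.3301 -0.0509; -0.3387 -0.0509 1.1070]
step 2: x^-=[1.2419, -2.3471, -1.0810]  P^-=[0.9819 0.1263 -0.7398; 0.1263 0.7660 -0.3542; -0.7398 -0.3542 1.8167]  S=[1.2828 -0.1151; -0.1151 1.3498]  K=[0.5838 0.1562; -0.0703 0.5727; -0.1179 -0.3288]  nu=[0.6126, 5.5679]  x^+=[2.4692, 0.7987, -2.9839]  P^+=[0.5328 0.0954 -0.6065; 0.0954 0.3076 -0.1158; -0.6065 -0.1158 1.6619]
step 3: x^-=[3.1677, 1.3466, -4.0029]  P^-=[1.1013 0.2135 -1.1774; 0.2135 0.7823 -0.5496; -1.1774 -0.5496 2.6765]  S=[1.2047 -0.0828; -0.0828 1.3835]  K=[0.5951 0.2166; -0.0692 0.5781; -0.2397 -0.4913]  nu=[1.8629, -0.4734]  x^+=[4.1737, 0.9440, -4.2169]  P^+=[0.6311 0.1172 -0.8869; 0.1172 0.3076 -0.1853; -0.8869 -0.1853 2.2929]
step 4: x^-=[5.3571, 1.7215, -5.7871]  P^-=[1.3112 0.3162 -1.6575; 0.3162 0.8260 -0.7710; -1.6575 -0.7710 3.6447]  S=[1.1994 -0.0505; -0.0505 1.4468]  K=[0.6298 0.2797; -0.0627 0.5910; -0.3498 -0.6482]  nu=[-4.5450, -0.7437]  x^+=[2.2866, 1.5669, -3.7154]  P^+=[0.7401 0.1423 -1.1565; 0.1423 0.3122 -0.2515; -1.1565 -0.2515 2.9131]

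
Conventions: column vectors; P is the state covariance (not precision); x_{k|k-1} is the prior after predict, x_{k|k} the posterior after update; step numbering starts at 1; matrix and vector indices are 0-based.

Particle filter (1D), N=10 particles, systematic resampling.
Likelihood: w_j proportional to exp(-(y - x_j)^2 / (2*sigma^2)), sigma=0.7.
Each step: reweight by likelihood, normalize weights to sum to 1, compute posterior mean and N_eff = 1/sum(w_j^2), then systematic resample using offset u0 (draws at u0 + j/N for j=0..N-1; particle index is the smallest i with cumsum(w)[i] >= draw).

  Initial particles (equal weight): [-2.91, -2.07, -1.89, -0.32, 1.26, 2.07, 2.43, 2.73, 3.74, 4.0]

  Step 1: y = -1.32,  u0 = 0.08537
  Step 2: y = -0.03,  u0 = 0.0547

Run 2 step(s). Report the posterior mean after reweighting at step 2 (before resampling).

step 1: w=[0.0441, 0.3278, 0.4177, 0.2097, 0.0007, 0.0000, 0.0000, 0.0000, 0.0000, 0.0000]  mean=-1.6626  Neff=3.0501  idx=[1, 1, 1, 2, 2, 2, 2, 2, 3, 3]
step 2: w=[0.0071, 0.0071, 0.0071, 0.0145, 0.0145, 0.0145, 0.0145, 0.0145, 0.4532, 0.4532]  mean=-0.4707  Neff=2.4271  idx=[5, 8, 8, 8, 8, 9, 9, 9, 9, 9]

post_mean = -0.4707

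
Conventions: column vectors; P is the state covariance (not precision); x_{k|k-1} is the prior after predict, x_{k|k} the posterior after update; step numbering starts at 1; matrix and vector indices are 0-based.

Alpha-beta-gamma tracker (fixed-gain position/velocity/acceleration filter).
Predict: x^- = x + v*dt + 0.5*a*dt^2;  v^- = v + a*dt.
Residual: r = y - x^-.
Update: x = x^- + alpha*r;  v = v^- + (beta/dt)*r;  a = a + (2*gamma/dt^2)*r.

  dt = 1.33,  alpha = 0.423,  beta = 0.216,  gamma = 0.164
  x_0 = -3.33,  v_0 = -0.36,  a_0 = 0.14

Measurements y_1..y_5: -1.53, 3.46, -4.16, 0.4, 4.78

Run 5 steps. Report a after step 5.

a_post = -0.5876

step 1: x_pred=-3.6850  r=2.1550  x^+=-2.7734  v^+=0.1762  a^+=0.5396
step 2: x_pred=-2.0619  r=5.5219  x^+=0.2739  v^+=1.7906  a^+=1.5635
step 3: x_pred=4.0382  r=-8.1982  x^+=0.5704  v^+=2.5386  a^+=0.0433
step 4: x_pred=3.9850  r=-3.5850  x^+=2.4686  v^+=2.0140  a^+=-0.6214
step 5: x_pred=4.5976  r=0.1824  x^+=4.6747  v^+=1.2171  a^+=-0.5876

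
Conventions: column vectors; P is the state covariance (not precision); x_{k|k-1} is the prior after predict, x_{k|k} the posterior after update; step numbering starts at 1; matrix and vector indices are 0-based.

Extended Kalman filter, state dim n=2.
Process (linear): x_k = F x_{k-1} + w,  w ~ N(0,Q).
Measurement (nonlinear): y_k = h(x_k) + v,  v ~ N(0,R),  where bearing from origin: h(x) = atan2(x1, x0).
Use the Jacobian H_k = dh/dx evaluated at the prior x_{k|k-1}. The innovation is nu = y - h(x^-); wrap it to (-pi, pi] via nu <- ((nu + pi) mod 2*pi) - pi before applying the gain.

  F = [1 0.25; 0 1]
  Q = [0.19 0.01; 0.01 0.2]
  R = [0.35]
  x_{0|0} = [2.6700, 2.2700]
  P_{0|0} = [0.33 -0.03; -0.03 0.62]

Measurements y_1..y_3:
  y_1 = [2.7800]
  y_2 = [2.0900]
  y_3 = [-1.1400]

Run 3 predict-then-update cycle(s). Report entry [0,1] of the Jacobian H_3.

H_jac[0,1] = 0.1392

step 1: x^-=[3.2375, 2.2700]  P^-=[0.5437 0.1350; 0.1350 0.8200]  H_jac=[-0.1452 0.2071]  S=[0.3885]  K=[-0.1313; 0.3866]  nu=[2.1685]  x^+=[2.9529, 3.1084]  P^+=[0.5371 0.1547; 0.1547 0.7619]
step 2: x^-=[3.7300, 3.1084]  P^-=[0.8520 0.3552; 0.3552 0.9619]  H_jac=[-0.1319 0.1582]  S=[0.3741]  K=[-0.1501; 0.2817]  nu=[1.3953]  x^+=[3.5206, 3.5014]  P^+=[0.8436 0.3710; 0.3710 0.9323]
step 3: x^-=[4.3959, 3.5014]  P^-=[1.2774 0.6141; 0.6141 1.1323]  H_jac=[-0.1109 0.1392]  S=[0.3687]  K=[-0.1523; 0.2428]  nu=[-1.8126]  x^+=[4.6719, 3.0613]  P^+=[1.2688 0.6277; 0.6277 1.1105]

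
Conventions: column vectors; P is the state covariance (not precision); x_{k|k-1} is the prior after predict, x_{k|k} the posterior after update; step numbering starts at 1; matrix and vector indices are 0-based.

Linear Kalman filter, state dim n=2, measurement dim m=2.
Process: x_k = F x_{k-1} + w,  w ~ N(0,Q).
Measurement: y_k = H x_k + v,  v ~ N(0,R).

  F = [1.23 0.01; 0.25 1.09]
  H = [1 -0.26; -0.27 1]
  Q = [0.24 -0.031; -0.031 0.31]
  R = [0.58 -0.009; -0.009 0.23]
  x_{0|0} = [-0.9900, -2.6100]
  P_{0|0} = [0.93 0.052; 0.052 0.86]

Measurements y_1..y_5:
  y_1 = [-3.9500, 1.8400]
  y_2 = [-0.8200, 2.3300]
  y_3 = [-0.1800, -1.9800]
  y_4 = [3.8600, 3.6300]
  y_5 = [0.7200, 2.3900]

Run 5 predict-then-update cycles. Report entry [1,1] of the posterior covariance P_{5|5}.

step 1: x^-=[-1.2438, -3.0924]  P^-=[1.6484 0.3342; 0.3342 1.4182]  S=[2.1505 -0.4651; -0.4651 1.5879]  K=[0.7591 0.1525; 0.1760 0.8879]  nu=[-3.5102, 4.5966]  x^+=[-3.2073, 0.3710]  P^+=[0.4799 0.1578; 0.1578 0.2452]
step 2: x^-=[-3.9412, -0.3975]  P^-=[0.9700 0.3313; 0.3313 0.7174]  S=[1.4263 -0.1029; -0.1029 0.8392]  K=[0.6313 0.1601; 0.1569 0.7675]  nu=[3.0179, 1.6633]  x^+=[-1.7699, 1.3525]  P^+=[0.4009 0.1394; 0.1394 0.2127]
step 3: x^-=[-2.1634, 1.0318]  P^-=[0.8500 0.2818; 0.2818 0.6638]  S=[1.3284 -0.1095; -0.1095 0.8036]  K=[0.5968 0.1464; 0.1441 0.7510]  nu=[2.2517, -3.5959]  x^+=[-1.3461, -1.3442]  P^+=[0.3788 0.1306; 0.1306 0.2067]
step 4: x^-=[-1.6691, -1.8017]  P^-=[0.8163 0.2631; 0.2631 0.6504]  S=[1.3034 -0.1169; -0.1169 0.7978]  K=[0.5863 0.1395; 0.1391 0.7466]  nu=[5.0607, 4.9810]  x^+=[1.9925, 2.6208]  P^+=[0.3719 0.1272; 0.1272 0.2048]
step 5: x^-=[2.4770, 3.3549]  P^-=[0.8057 0.2564; 0.2564 0.6459]  S=[1.2961 -0.1200; -0.1200 0.7962]  K=[0.5829 0.1367; 0.1373 0.7450]  nu=[-0.8848, -0.2961]  x^+=[1.9208, 3.0128]  P^+=[0.3696 0.1260; 0.1260 0.2041]

P_post[1,1] = 0.2041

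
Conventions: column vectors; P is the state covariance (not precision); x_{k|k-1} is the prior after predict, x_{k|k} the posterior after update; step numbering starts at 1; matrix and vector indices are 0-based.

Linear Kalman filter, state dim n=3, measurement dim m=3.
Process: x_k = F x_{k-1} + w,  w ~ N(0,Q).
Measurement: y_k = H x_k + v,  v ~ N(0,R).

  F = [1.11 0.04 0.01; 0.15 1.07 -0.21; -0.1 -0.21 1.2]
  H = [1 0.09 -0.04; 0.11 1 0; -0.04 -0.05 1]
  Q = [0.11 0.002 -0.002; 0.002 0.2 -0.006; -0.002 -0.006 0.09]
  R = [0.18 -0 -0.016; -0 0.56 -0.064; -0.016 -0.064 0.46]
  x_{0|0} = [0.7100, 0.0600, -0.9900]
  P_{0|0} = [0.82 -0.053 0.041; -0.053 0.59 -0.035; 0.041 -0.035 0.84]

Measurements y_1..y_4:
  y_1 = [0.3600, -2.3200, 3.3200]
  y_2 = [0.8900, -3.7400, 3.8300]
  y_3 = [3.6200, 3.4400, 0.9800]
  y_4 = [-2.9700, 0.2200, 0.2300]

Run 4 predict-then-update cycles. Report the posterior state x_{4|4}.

x_post = [-0.3895, -0.0756, 1.5118]

step 1: x^-=[0.7806, 0.3786, -1.2716]  P^-=[1.1175 0.0892 -0.0224; 0.0892 0.9271 -0.3935; -0.0224 -0.3935 1.3394]  S=[1.3279 0.3123 -0.1818; 0.3123 1.5203 -0.5152; -0.1818 -0.5152 1.8450]  K=[0.8593 -0.0237 0.0393; -0.0078 0.5922 -0.0757; 0.0204 -0.0156 0.7348]  nu=[-0.5055, -2.7845, 4.6418]  x^+=[0.5945, -1.6179, 2.1721]  P^+=[0.1574 -0.0331 0.0105; -0.0331 0.3401 -0.0569; 0.0105 -0.0569 0.3362]
step 2: x^-=[0.6169, -2.0981, 2.8868]  P^-=[0.3018 0.0000 0.0009; 0.0000 0.6221 -0.2384; 0.0009 -0.2384 0.6155]  S=[0.4895 0.0987 -0.0765; 0.0987 1.1857 -0.3348; -0.0765 -0.3348 1.1013]  K=[0.6242 -0.0160 0.0284; 0.0192 0.4970 -0.0923; 0.0036 -0.0442 0.5565]  nu=[0.5774, -1.7098, 0.8629]  x^+=[1.0291, -3.0164, 3.4447]  P^+=[0.1143 -0.0233 0.0075; -0.0233 0.2868 -0.0612; 0.0075 -0.0612 0.2560]
step 3: x^-=[1.0561, -3.7966, 4.6642]  P^-=[0.2494 0.0031 -0.0013; 0.0031 0.5617 -0.2132; -0.0013 -0.2132 0.5005]  S=[0.4369 0.0896 -0.0696; 0.0896 1.1254 -0.3067; -0.0696 -0.3067 0.9837]  K=[0.5780 -0.0120 0.0255; 0.0303 0.4707 -0.0965; -0.0019 -0.0523 0.5032]  nu=[3.0922, 7.1204, -3.8317]  x^+=[2.6603, 0.0186, 2.3579]  P^+=[0.1057 -0.0200 0.0065; -0.0200 0.2720 -0.0622; 0.0065 -0.0622 0.2320]
step 4: x^-=[2.9772, -0.0762, 2.5595]  P^-=[0.2390 0.0053 -0.0027; 0.0053 0.5451 -0.2057; -0.0027 -0.2057 0.4661]  S=[0.4268 0.0889 -0.0686; 0.0889 1.1092 -0.2986; -0.0686 -0.2986 0.9487]  K=[0.5675 -0.0104 0.0245; 0.0344 0.4630 -0.0976; -0.0041 -0.0549 0.4847]  nu=[-5.8380, -0.0313, -2.2142]  x^+=[-0.3895, -0.0756, 1.5118]  P^+=[0.1037 -0.0188 0.0061; -0.0188 0.2676 -0.0625; 0.0061 -0.0625 0.2237]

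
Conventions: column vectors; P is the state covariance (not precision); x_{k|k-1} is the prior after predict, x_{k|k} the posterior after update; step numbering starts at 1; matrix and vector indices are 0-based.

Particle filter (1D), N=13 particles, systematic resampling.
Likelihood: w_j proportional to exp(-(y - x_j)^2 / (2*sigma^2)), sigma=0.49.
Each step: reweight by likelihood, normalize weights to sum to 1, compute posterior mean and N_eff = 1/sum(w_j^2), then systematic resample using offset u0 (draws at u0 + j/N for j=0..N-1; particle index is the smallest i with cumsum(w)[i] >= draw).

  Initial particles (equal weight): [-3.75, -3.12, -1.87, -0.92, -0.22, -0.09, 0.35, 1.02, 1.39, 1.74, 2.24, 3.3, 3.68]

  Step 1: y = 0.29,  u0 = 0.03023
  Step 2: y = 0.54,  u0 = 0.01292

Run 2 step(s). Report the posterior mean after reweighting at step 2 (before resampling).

post_mean = 0.3176

step 1: w=[0.0000, 0.0000, 0.0000, 0.0170, 0.2089, 0.2658, 0.3564, 0.1184, 0.0289, 0.0045, 0.0001, 0.0000, 0.0000]  mean=0.2082  Neff=3.8995  idx=[4, 4, 4, 5, 5, 5, 6, 6, 6, 6, 6, 7, 7]
step 2: w=[0.0371, 0.0371, 0.0371, 0.0541, 0.0541, 0.0541, 0.1147, 0.1147, 0.1147, 0.1147, 0.1147, 0.0765, 0.0765]  mean=0.3176  Neff=11.0667  idx=[0, 2, 4, 5, 6, 7, 7, 8, 9, 9, 10, 11, 12]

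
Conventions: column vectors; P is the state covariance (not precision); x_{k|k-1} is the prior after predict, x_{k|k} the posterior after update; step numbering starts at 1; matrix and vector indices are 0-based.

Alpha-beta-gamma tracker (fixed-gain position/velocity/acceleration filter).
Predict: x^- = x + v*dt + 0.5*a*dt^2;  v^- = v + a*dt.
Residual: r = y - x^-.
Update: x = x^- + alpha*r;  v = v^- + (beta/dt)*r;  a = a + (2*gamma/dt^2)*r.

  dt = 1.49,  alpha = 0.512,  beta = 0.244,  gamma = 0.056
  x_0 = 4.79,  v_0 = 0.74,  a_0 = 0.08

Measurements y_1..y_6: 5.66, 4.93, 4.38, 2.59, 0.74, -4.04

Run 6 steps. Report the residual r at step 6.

resid = -3.1813

step 1: x_pred=5.9814  r=-0.3214  x^+=5.8168  v^+=0.8066  a^+=0.0638
step 2: x_pred=7.0894  r=-2.1594  x^+=5.9838  v^+=0.5480  a^+=-0.0452
step 3: x_pred=6.7502  r=-2.3702  x^+=5.5366  v^+=0.0926  a^+=-0.1647
step 4: x_pred=5.4917  r=-2.9017  x^+=4.0060  v^+=-0.6281  a^+=-0.3111
step 5: x_pred=2.7249  r=-1.9849  x^+=1.7086  v^+=-1.4167  a^+=-0.4112
step 6: x_pred=-0.8587  r=-3.1813  x^+=-2.4875  v^+=-2.5504  a^+=-0.5717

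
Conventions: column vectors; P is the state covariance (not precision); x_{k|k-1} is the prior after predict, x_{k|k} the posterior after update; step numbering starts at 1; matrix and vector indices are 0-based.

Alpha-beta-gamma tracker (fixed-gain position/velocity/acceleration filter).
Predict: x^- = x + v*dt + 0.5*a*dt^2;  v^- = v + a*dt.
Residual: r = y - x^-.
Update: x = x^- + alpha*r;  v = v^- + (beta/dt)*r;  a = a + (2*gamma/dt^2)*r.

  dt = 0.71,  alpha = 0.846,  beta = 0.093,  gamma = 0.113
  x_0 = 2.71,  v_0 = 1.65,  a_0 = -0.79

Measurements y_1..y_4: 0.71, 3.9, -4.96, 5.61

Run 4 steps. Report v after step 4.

step 1: x_pred=3.6824  r=-2.9724  x^+=1.1677  v^+=0.6998  a^+=-2.1226
step 2: x_pred=1.1296  r=2.7704  x^+=3.4734  v^+=-0.4444  a^+=-0.8805
step 3: x_pred=2.9359  r=-7.8959  x^+=-3.7440  v^+=-2.1038  a^+=-4.4205
step 4: x_pred=-6.3519  r=11.9619  x^+=3.7679  v^+=-3.6755  a^+=0.9424

v_post = -3.6755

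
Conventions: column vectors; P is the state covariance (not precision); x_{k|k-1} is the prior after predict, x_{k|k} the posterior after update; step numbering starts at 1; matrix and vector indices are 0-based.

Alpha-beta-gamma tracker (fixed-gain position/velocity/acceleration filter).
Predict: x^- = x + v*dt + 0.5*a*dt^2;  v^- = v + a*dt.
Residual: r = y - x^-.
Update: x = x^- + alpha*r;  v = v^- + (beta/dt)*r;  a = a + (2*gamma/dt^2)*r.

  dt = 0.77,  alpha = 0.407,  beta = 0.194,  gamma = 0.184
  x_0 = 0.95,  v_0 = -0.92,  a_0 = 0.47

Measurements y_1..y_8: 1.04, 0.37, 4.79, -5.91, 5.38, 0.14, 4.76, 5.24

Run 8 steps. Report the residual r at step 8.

step 1: x_pred=0.3809  r=0.6591  x^+=0.6492  v^+=-0.3920  a^+=0.8791
step 2: x_pred=0.6079  r=-0.2379  x^+=0.5111  v^+=0.2249  a^+=0.7314
step 3: x_pred=0.9011  r=3.8889  x^+=2.4839  v^+=1.7679  a^+=3.1452
step 4: x_pred=4.7775  r=-10.6875  x^+=0.4277  v^+=1.4970  a^+=-3.4883
step 5: x_pred=0.5463  r=4.8337  x^+=2.5136  v^+=0.0288  a^+=-0.4881
step 6: x_pred=2.3911  r=-2.2511  x^+=1.4749  v^+=-0.9142  a^+=-1.8853
step 7: x_pred=0.2120  r=4.5480  x^+=2.0631  v^+=-1.2201  a^+=0.9375
step 8: x_pred=1.4015  r=3.8385  x^+=2.9638  v^+=0.4689  a^+=3.3199

resid = 3.8385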